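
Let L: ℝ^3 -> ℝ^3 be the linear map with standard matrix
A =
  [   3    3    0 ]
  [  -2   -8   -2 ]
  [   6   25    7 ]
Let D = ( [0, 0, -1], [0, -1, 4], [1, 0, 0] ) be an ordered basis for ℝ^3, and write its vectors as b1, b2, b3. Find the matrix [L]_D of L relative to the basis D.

The j-th column of [L]_D is [L(bj)]_D.
L(b1) = A b1 = [0, 2, -7] = -b1 - 2b2 + 0·b3, so column 1 is [-1, -2, 0].
Repeating for b2, b3 and assembling the columns gives [[-1, -3, 2], [-2, 0, 2], [0, -3, 3]].

[[-1, -3, 2], [-2, 0, 2], [0, -3, 3]]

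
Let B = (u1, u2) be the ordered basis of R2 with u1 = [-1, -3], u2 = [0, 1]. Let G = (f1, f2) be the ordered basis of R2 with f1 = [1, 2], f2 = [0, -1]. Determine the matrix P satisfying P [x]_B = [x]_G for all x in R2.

Take x = uj: its B-coordinates are the j-th standard unit vector, so P e_j — column j of P — equals [uj]_G.
u1 = -f1 + f2, giving column 1 = [-1, 1]; repeating for each j gives P = [[-1, 0], [1, -1]].

[[-1, 0], [1, -1]]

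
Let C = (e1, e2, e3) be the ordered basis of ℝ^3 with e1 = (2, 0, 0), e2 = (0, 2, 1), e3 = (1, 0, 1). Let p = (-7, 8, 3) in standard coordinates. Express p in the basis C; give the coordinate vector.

(-3, 4, -1)

We seek scalars with c_1 e1 + ... + c_3 e3 = p; equivalently solve M c = p where the columns of M are e1, ..., e3.
Row-reducing the augmented matrix [M | p] gives c = (-3, 4, -1).
Check: -3e1 + 4e2 - e3 = (-7, 8, 3).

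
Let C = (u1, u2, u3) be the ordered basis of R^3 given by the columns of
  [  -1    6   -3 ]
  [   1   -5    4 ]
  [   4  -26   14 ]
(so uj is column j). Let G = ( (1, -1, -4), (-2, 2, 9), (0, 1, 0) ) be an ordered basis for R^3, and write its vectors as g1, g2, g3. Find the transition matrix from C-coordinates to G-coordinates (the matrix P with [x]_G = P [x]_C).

[[-1, 2, 1], [0, -2, 2], [0, 1, 1]]

Let M have columns uj and N have columns gj. Then for every x, N [x]_G = x = M [x]_C, so P = N^(-1) M.
Since det N = -1, N^(-1) has integer entries; multiplying gives P = [[-1, 2, 1], [0, -2, 2], [0, 1, 1]].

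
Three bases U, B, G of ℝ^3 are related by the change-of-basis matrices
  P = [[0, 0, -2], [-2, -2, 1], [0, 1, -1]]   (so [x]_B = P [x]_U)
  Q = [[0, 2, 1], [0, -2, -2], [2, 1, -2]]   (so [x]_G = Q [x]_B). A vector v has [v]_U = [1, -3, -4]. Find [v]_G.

[1, -2, 14]

First [v]_B = P [v]_U = [8, 0, 1].
Then [v]_G = Q [v]_B = [1, -2, 14].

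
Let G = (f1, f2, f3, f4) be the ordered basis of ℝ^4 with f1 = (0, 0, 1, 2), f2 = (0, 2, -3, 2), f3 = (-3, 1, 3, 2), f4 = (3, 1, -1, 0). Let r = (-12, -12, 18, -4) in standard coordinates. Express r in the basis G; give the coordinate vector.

We seek scalars with c_1 f1 + ... + c_4 f4 = r; equivalently solve M c = r where the columns of M are f1, ..., f4.
Gaussian elimination on [M | r] yields c = (2, -4, 0, -4).
Check: 2f1 - 4f2 + 0·f3 - 4f4 = (-12, -12, 18, -4).

(2, -4, 0, -4)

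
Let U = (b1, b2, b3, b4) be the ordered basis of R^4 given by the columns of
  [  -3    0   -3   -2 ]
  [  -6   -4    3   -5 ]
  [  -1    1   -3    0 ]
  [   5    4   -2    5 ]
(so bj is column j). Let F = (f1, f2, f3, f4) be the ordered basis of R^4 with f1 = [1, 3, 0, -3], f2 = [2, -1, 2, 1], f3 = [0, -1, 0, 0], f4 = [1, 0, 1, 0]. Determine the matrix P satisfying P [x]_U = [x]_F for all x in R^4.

[[-2, -1, 0, -2], [-1, 1, -2, -1], [1, 0, -1, 0], [1, -1, 1, 2]]

Column j of P is [bj]_F, since P maps U-coordinates to F-coordinates.
Expressing b1 in F: b1 = -2f1 - f2 + f3 + f4, so column 1 of P is [-2, -1, 1, 1].
Doing the same for each bj gives P = [[-2, -1, 0, -2], [-1, 1, -2, -1], [1, 0, -1, 0], [1, -1, 1, 2]].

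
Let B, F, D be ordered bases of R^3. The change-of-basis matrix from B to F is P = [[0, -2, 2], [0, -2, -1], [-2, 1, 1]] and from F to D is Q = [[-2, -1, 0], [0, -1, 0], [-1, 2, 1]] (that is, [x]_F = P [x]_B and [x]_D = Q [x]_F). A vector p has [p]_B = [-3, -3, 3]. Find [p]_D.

[-27, -3, 0]

Composing the changes, [p]_D = Q P [p]_B.
Q P = [[0, 6, -3], [0, 2, 1], [-2, -1, -3]]; applying this to [-3, -3, 3] gives [-27, -3, 0].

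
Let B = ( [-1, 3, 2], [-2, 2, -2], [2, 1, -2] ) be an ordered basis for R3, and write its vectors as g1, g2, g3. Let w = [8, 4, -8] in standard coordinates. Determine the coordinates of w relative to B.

[w]_B is the unique c with M c = w, where M has columns g1, ..., g3.
Gaussian elimination on [M | w] yields c = (0, 0, 4).
Check: 0·g1 + 0·g2 + 4g3 = [8, 4, -8].

[0, 0, 4]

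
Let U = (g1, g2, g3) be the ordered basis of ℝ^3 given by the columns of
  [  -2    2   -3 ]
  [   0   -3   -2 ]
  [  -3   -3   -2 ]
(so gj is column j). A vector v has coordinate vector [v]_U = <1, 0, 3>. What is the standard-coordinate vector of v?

<-11, -6, -9>

The coordinates say v = g1 + 0·g2 + 3g3; adding the scaled basis vectors gives <-11, -6, -9>.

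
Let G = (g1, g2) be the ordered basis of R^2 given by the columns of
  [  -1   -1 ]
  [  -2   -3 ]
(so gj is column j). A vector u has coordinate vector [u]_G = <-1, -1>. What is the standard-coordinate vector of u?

<2, 5>

u = M [u]_G, where M has columns g1, g2.
Carrying out the matrix-vector product, u = <2, 5>.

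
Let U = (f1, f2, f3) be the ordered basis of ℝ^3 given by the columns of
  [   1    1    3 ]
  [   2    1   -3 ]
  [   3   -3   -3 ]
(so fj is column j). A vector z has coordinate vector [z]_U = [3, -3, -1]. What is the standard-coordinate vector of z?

By definition z = 3f1 - 3f2 - f3.
Summing componentwise gives [-3, 6, 21].

[-3, 6, 21]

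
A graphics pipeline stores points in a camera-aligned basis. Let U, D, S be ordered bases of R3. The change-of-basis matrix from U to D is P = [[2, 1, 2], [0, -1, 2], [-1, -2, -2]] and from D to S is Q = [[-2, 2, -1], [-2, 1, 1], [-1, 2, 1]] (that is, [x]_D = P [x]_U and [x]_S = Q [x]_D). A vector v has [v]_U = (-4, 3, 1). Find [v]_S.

(8, 1, -3)

Apply P to get D-coordinates (-3, -1, -4), then Q to get S-coordinates.
The result is [v]_S = (8, 1, -3).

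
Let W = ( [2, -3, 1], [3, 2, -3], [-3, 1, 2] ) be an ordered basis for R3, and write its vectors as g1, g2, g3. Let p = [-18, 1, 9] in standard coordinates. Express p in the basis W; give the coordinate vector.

Write p = c_1 g1 + ... + c_3 g3 and solve for the c_i.
Gaussian elimination on [M | p] yields c = (-3, -4, 0).
Check: -3g1 - 4g2 + 0·g3 = [-18, 1, 9].

[-3, -4, 0]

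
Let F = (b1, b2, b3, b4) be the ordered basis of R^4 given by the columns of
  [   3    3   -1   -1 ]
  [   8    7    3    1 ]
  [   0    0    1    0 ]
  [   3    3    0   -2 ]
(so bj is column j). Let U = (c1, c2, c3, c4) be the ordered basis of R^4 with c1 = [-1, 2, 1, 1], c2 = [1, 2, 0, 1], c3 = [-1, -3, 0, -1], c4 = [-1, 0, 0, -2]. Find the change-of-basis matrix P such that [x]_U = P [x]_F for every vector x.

[[0, 0, 1, 0], [1, 2, 2, -1], [-2, -1, 1, -1], [0, 0, 1, 1]]

Column j of P is [bj]_U, since P maps F-coordinates to U-coordinates.
Expressing b1 in U: b1 = 0·c1 + c2 - 2c3 + 0·c4, so column 1 of P is [0, 1, -2, 0].
Doing the same for each bj gives P = [[0, 0, 1, 0], [1, 2, 2, -1], [-2, -1, 1, -1], [0, 0, 1, 1]].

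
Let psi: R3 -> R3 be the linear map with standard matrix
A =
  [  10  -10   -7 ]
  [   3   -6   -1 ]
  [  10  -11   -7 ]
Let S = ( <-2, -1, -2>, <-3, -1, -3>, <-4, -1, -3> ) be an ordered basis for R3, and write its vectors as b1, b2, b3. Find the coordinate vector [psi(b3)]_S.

Compute psi(b3) = A b3 = <-9, -3, -8> in standard coordinates.
Then write this in S-coordinates: solve for y in y_1 b1 + ... + y_3 b3 = <-9, -3, -8>.
This gives y = <1, 1, 1>, which is column 3 of [psi]_S.

<1, 1, 1>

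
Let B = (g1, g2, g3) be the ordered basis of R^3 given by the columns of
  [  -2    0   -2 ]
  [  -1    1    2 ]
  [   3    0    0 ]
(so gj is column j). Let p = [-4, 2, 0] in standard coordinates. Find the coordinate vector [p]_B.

We seek scalars with c_1 g1 + ... + c_3 g3 = p; equivalently solve M c = p where the columns of M are g1, ..., g3.
Gaussian elimination on [M | p] yields c = (0, -2, 2).
Check: 0·g1 - 2g2 + 2g3 = [-4, 2, 0].

[0, -2, 2]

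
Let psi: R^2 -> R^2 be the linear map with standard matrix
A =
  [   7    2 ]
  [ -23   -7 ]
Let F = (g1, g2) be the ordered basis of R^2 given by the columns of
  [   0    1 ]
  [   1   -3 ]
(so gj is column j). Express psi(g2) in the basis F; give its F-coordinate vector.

<1, 1>

Compute psi(g2) = A g2 = <1, -2> in standard coordinates.
Then write this in F-coordinates: solve for y in y_1 g1 + y_2 g2 = <1, -2>.
This gives y = <1, 1>, which is column 2 of [psi]_F.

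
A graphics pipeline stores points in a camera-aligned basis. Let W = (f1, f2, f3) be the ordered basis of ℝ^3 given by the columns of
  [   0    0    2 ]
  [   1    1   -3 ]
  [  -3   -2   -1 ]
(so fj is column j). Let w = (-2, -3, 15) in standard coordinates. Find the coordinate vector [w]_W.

[w]_W is the unique c with M c = w, where M has columns f1, ..., f3.
Gaussian elimination on [M | w] yields c = (-2, -4, -1).
Check: -2f1 - 4f2 - f3 = (-2, -3, 15).

(-2, -4, -1)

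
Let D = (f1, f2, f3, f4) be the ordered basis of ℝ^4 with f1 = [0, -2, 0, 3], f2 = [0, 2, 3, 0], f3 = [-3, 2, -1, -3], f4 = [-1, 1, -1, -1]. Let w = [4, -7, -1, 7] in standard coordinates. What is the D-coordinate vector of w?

[w]_D is the unique c with M c = w, where M has columns f1, ..., f4.
Row-reducing the augmented matrix [M | w] gives c = (1, -1, -1, -1).
Check: f1 - f2 - f3 - f4 = [4, -7, -1, 7].

[1, -1, -1, -1]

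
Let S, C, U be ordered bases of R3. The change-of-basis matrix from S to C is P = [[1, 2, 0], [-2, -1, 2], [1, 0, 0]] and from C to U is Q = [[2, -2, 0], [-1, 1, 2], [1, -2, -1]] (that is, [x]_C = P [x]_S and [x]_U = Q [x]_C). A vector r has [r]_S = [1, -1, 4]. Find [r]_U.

[-16, 10, -16]

Composing the changes, [r]_U = Q P [r]_S.
Q P = [[6, 6, -4], [-1, -3, 2], [4, 4, -4]]; applying this to [1, -1, 4] gives [-16, 10, -16].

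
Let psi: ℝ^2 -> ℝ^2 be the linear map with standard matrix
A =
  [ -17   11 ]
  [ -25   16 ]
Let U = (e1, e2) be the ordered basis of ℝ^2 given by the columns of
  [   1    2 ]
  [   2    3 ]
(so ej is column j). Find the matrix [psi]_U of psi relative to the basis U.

[[-1, -1], [3, 0]]

With P the matrix whose columns are e1, e2, [psi]_U = P^(-1) A P.
Column by column: psi(e1) = A e1 = <5, 7>; its U-coordinates <-1, 3> give column 1.
Continuing for each basis vector yields [psi]_U = [[-1, -1], [3, 0]].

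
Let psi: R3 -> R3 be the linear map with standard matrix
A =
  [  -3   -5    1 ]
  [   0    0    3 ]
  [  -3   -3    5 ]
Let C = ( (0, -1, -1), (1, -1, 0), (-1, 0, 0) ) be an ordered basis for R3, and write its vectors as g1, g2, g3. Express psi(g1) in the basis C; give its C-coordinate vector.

(2, 1, -3)

Column 1 of [psi]_C is the C-coordinate vector of psi(g1).
In standard coordinates psi(g1) = A g1 = (4, -3, -2).
Converting to C: (4, -3, -2) = 2g1 + g2 - 3g3, so the coordinate vector is (2, 1, -3).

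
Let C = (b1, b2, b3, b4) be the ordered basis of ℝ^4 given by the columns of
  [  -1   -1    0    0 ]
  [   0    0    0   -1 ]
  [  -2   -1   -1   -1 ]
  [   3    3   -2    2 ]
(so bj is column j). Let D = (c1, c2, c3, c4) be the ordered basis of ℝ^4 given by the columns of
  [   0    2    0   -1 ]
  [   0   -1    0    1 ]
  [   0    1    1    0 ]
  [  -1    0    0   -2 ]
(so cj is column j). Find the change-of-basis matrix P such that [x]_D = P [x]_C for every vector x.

Take x = bj: its C-coordinates are the j-th standard unit vector, so P e_j — column j of P — equals [bj]_D.
b1 = -c1 - c2 - c3 - c4, giving column 1 = <-1, -1, -1, -1>; repeating for each j gives P = [[-1, -1, 2, 2], [-1, -1, 0, -1], [-1, 0, -1, 0], [-1, -1, 0, -2]].

[[-1, -1, 2, 2], [-1, -1, 0, -1], [-1, 0, -1, 0], [-1, -1, 0, -2]]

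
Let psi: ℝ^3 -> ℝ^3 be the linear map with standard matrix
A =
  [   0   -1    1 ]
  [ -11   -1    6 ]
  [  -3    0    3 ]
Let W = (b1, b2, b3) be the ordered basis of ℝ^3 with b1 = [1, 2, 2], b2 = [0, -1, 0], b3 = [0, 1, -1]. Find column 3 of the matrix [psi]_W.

Column 3 of [psi]_W is the W-coordinate vector of psi(b3).
In standard coordinates psi(b3) = A b3 = [-2, -7, -3].
Converting to W: [-2, -7, -3] = -2b1 + 2b2 - b3, so the coordinate vector is [-2, 2, -1].

[-2, 2, -1]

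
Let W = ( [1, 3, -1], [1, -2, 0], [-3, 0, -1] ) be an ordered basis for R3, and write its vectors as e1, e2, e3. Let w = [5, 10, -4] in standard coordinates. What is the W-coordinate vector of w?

[4, 1, 0]

We seek scalars with c_1 e1 + ... + c_3 e3 = w; equivalently solve M c = w where the columns of M are e1, ..., e3.
Row-reducing the augmented matrix [M | w] gives c = (4, 1, 0).
Check: 4e1 + e2 + 0·e3 = [5, 10, -4].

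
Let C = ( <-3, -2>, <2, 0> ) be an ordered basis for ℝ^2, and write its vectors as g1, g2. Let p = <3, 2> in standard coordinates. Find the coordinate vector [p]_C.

<-1, 0>

[p]_C is the unique c with M c = p, where M has columns g1, g2.
System: -3c_1 + 2c_2 = 3, -2c_1 + 0c_2 = 2; solving gives c_1 = -1, c_2 = 0.
Check: -g1 + 0·g2 = <3, 2>.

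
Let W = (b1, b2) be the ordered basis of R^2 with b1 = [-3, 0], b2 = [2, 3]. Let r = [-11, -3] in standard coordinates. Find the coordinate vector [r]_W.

[3, -1]

Write r = c_1 b1 + c_2 b2 and solve for the c_i.
System: -3c_1 + 2c_2 = -11, 0c_1 + 3c_2 = -3; solving gives c_1 = 3, c_2 = -1.
Check: 3b1 - b2 = [-11, -3].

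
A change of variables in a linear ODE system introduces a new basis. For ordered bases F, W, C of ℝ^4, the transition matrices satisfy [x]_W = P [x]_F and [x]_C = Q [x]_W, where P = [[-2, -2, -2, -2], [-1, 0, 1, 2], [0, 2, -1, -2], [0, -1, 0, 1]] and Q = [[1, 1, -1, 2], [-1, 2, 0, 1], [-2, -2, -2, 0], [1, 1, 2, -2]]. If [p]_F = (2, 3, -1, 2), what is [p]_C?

(-16, 13, 16, -3)

Composing the changes, [p]_C = Q P [p]_F.
Q P = [[-3, -6, 0, 4], [0, 1, 4, 7], [6, 0, 4, 4], [-3, 4, -3, -6]]; applying this to (2, 3, -1, 2) gives (-16, 13, 16, -3).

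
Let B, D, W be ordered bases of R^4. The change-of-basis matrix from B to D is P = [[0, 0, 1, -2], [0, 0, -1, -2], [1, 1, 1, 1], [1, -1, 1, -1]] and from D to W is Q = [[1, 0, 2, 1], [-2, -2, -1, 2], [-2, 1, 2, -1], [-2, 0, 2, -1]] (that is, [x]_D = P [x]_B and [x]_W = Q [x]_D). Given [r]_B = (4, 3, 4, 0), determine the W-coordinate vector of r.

(31, -1, 5, 9)

Composing the changes, [r]_W = Q P [r]_B.
Q P = [[3, 1, 4, -1], [1, -3, 1, 5], [1, 3, -2, 5], [1, 3, -1, 7]]; applying this to (4, 3, 4, 0) gives (31, -1, 5, 9).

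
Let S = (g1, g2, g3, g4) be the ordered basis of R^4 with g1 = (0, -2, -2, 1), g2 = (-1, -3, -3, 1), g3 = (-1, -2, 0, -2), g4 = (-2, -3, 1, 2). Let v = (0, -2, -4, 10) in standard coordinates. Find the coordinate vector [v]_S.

[v]_S is the unique c with M c = v, where M has columns g1, ..., g4.
Row-reducing the augmented matrix [M | v] gives c = (1, 1, -3, 1).
Check: g1 + g2 - 3g3 + g4 = (0, -2, -4, 10).

(1, 1, -3, 1)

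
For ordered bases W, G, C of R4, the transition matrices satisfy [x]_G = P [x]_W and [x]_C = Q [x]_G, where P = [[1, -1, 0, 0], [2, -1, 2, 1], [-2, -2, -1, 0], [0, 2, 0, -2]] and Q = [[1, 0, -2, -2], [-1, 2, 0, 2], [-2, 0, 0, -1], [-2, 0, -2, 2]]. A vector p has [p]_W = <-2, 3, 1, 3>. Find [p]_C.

<1, 1, 10, 16>

Composing the changes, [p]_C = Q P [p]_W.
Q P = [[5, -1, 2, 4], [3, 3, 4, -2], [-2, 0, 0, 2], [2, 10, 2, -4]]; applying this to <-2, 3, 1, 3> gives <1, 1, 10, 16>.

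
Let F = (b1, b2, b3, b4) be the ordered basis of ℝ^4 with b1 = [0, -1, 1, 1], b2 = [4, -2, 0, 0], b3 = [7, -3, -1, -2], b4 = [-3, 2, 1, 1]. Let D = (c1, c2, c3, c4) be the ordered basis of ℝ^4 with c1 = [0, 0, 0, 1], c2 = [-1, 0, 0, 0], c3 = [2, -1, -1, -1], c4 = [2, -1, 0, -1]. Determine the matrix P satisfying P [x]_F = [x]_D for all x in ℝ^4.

Column j of P is [bj]_D, since P maps F-coordinates to D-coordinates.
Expressing b1 in D: b1 = 2c1 + 2c2 - c3 + 2c4, so column 1 of P is [2, 2, -1, 2].
Doing the same for each bj gives P = [[2, 2, 1, -1], [2, 0, -1, -1], [-1, 0, 1, -1], [2, 2, 2, -1]].

[[2, 2, 1, -1], [2, 0, -1, -1], [-1, 0, 1, -1], [2, 2, 2, -1]]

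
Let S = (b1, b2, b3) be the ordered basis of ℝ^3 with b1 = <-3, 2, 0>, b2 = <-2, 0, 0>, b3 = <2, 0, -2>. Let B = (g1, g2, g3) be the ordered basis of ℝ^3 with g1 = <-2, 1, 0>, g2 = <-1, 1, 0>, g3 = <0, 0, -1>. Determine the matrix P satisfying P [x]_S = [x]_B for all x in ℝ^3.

[[1, 2, -2], [1, -2, 2], [0, 0, 2]]

Column j of P is [bj]_B, since P maps S-coordinates to B-coordinates.
Expressing b1 in B: b1 = g1 + g2 + 0·g3, so column 1 of P is <1, 1, 0>.
Doing the same for each bj gives P = [[1, 2, -2], [1, -2, 2], [0, 0, 2]].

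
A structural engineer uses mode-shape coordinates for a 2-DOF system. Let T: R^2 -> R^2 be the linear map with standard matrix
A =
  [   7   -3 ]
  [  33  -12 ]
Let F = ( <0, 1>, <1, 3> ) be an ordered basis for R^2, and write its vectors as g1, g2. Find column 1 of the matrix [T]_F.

Compute T(g1) = A g1 = <-3, -12> in standard coordinates.
Then write this in F-coordinates: solve for y in y_1 g1 + y_2 g2 = <-3, -12>.
This gives y = <-3, -3>, which is column 1 of [T]_F.

<-3, -3>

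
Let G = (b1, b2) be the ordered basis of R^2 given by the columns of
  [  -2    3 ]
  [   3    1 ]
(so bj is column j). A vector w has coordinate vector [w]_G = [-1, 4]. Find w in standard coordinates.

The coordinates say w = -b1 + 4b2; adding the scaled basis vectors gives [14, 1].

[14, 1]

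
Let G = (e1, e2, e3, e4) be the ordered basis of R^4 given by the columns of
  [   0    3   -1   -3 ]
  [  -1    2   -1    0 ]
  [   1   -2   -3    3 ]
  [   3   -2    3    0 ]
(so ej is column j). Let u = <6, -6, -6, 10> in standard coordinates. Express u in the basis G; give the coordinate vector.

We seek scalars with c_1 e1 + ... + c_4 e4 = u; equivalently solve M c = u where the columns of M are e1, ..., e4.
Solving this 4x4 system gives c = (2, -2, 0, -4).
Check: 2e1 - 2e2 + 0·e3 - 4e4 = <6, -6, -6, 10>.

<2, -2, 0, -4>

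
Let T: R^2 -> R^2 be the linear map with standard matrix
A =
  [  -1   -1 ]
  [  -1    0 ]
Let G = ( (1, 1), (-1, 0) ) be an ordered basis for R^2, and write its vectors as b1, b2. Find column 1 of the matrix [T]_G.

(-1, 1)

Column 1 of [T]_G is the G-coordinate vector of T(b1).
In standard coordinates T(b1) = A b1 = (-2, -1).
Converting to G: (-2, -1) = -b1 + b2, so the coordinate vector is (-1, 1).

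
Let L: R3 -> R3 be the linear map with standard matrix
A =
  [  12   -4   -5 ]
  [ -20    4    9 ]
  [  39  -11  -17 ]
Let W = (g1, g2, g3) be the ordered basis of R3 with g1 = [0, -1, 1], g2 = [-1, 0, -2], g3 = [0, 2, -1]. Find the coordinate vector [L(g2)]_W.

Column 2 of [L]_W is the W-coordinate vector of L(g2).
In standard coordinates L(g2) = A g2 = [-2, 2, -5].
Converting to W: [-2, 2, -5] = 0·g1 + 2g2 + g3, so the coordinate vector is [0, 2, 1].

[0, 2, 1]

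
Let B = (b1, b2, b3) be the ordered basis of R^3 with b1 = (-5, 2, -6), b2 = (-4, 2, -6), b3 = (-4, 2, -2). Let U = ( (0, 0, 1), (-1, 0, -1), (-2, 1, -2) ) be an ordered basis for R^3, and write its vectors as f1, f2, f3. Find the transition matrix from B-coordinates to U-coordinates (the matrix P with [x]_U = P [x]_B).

Take x = bj: its B-coordinates are the j-th standard unit vector, so P e_j — column j of P — equals [bj]_U.
b1 = -f1 + f2 + 2f3, giving column 1 = (-1, 1, 2); repeating for each j gives P = [[-1, -2, 2], [1, 0, 0], [2, 2, 2]].

[[-1, -2, 2], [1, 0, 0], [2, 2, 2]]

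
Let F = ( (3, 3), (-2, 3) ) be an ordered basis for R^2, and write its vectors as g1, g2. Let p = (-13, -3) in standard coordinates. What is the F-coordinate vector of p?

We seek scalars with c_1 g1 + c_2 g2 = p; equivalently solve M c = p where the columns of M are g1, g2.
System: 3c_1 - 2c_2 = -13, 3c_1 + 3c_2 = -3; solving gives c_1 = -3, c_2 = 2.
Check: -3g1 + 2g2 = (-13, -3).

(-3, 2)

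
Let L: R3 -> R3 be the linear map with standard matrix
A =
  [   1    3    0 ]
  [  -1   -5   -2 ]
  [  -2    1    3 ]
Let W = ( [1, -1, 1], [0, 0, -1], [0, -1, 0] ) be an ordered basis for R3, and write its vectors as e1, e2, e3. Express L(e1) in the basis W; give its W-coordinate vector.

Column 1 of [L]_W is the W-coordinate vector of L(e1).
In standard coordinates L(e1) = A e1 = [-2, 2, 0].
Converting to W: [-2, 2, 0] = -2e1 - 2e2 + 0·e3, so the coordinate vector is [-2, -2, 0].

[-2, -2, 0]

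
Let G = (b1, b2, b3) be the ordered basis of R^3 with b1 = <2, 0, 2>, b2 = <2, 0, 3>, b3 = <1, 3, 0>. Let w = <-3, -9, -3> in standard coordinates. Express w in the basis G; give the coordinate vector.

Write w = c_1 b1 + ... + c_3 b3 and solve for the c_i.
Solving this 3x3 system gives c = (3, -3, -3).
Check: 3b1 - 3b2 - 3b3 = <-3, -9, -3>.

<3, -3, -3>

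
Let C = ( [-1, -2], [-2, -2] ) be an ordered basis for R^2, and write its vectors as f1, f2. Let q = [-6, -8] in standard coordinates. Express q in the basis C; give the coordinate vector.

[2, 2]

Write q = c_1 f1 + c_2 f2 and solve for the c_i.
System: -c_1 - 2c_2 = -6, -2c_1 - 2c_2 = -8; solving gives c_1 = 2, c_2 = 2.
Check: 2f1 + 2f2 = [-6, -8].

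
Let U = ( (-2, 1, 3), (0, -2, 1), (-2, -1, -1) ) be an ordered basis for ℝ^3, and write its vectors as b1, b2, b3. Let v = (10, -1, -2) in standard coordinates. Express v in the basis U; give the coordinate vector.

We seek scalars with c_1 b1 + ... + c_3 b3 = v; equivalently solve M c = v where the columns of M are b1, ..., b3.
Gaussian elimination on [M | v] yields c = (-2, 1, -3).
Check: -2b1 + b2 - 3b3 = (10, -1, -2).

(-2, 1, -3)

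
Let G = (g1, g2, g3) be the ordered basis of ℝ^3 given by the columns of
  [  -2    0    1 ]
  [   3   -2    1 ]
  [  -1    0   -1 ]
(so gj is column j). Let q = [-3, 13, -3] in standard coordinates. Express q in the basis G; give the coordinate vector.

[2, -3, 1]

We seek scalars with c_1 g1 + ... + c_3 g3 = q; equivalently solve M c = q where the columns of M are g1, ..., g3.
Gaussian elimination on [M | q] yields c = (2, -3, 1).
Check: 2g1 - 3g2 + g3 = [-3, 13, -3].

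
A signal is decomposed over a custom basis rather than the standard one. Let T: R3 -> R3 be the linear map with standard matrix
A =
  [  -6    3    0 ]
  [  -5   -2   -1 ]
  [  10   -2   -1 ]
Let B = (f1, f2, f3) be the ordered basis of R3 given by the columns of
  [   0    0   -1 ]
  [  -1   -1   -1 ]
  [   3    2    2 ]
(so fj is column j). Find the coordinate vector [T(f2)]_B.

<0, -3, 3>

Compute T(f2) = A f2 = <-3, 0, 0> in standard coordinates.
Then write this in B-coordinates: solve for y in y_1 f1 + ... + y_3 f3 = <-3, 0, 0>.
This gives y = <0, -3, 3>, which is column 2 of [T]_B.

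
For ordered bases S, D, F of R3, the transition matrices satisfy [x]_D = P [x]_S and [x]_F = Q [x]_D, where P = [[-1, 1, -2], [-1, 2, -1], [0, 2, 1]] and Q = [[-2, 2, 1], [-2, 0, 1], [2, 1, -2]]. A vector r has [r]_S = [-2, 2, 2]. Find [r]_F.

[14, 6, -8]

First [r]_D = P [r]_S = [0, 4, 6].
Then [r]_F = Q [r]_D = [14, 6, -8].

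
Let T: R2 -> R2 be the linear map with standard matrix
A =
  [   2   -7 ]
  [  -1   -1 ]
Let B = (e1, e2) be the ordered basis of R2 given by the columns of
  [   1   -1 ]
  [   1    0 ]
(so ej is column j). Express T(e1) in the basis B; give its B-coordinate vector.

(-2, 3)

Compute T(e1) = A e1 = (-5, -2) in standard coordinates.
Then write this in B-coordinates: solve for y in y_1 e1 + y_2 e2 = (-5, -2).
This gives y = (-2, 3), which is column 1 of [T]_B.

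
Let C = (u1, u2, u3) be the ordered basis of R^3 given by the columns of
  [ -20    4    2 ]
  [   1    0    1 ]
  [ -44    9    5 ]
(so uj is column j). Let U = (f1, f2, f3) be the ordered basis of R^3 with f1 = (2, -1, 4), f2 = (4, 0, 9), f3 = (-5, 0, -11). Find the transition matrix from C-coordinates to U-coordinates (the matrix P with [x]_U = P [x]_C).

Column j of P is [uj]_U, since P maps C-coordinates to U-coordinates.
Expressing u1 in U: u1 = -f1 - 2f2 + 2f3, so column 1 of P is (-1, -2, 2).
Doing the same for each uj gives P = [[-1, 0, -1], [-2, 1, 1], [2, 0, 0]].

[[-1, 0, -1], [-2, 1, 1], [2, 0, 0]]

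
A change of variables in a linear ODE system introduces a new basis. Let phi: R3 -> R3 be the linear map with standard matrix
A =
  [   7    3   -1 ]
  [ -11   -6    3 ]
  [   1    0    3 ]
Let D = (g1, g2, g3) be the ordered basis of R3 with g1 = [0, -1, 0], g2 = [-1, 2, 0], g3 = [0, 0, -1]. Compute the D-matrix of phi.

[[0, 3, 1], [3, 1, -1], [0, 1, 3]]

With P the matrix whose columns are g1, ..., g3, [phi]_D = P^(-1) A P.
Column by column: phi(g1) = A g1 = [-3, 6, 0]; its D-coordinates [0, 3, 0] give column 1.
Continuing for each basis vector yields [phi]_D = [[0, 3, 1], [3, 1, -1], [0, 1, 3]].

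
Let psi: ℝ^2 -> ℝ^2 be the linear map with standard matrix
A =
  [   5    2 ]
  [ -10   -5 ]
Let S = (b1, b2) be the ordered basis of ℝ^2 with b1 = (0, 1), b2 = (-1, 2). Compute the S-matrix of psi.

[[-1, -2], [-2, 1]]

With P the matrix whose columns are b1, b2, [psi]_S = P^(-1) A P.
Column by column: psi(b1) = A b1 = (2, -5); its S-coordinates (-1, -2) give column 1.
Continuing for each basis vector yields [psi]_S = [[-1, -2], [-2, 1]].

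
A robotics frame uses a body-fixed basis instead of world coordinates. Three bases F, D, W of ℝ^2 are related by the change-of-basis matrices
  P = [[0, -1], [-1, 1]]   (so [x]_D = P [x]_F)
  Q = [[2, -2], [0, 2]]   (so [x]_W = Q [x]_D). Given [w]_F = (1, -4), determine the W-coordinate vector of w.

(18, -10)

Composing the changes, [w]_W = Q P [w]_F.
Q P = [[2, -4], [-2, 2]]; applying this to (1, -4) gives (18, -10).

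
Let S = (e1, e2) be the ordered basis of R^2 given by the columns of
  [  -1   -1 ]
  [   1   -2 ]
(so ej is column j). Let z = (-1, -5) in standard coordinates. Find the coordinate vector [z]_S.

We seek scalars with c_1 e1 + c_2 e2 = z; equivalently solve M c = z where the columns of M are e1, e2.
System: -c_1 - c_2 = -1, c_1 - 2c_2 = -5; solving gives c_1 = -1, c_2 = 2.
Check: -e1 + 2e2 = (-1, -5).

(-1, 2)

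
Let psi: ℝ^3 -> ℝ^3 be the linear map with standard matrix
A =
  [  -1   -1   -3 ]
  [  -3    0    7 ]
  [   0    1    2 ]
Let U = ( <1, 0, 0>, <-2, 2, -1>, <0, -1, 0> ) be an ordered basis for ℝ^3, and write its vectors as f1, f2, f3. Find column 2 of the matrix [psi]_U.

<3, 0, 1>

Compute psi(f2) = A f2 = <3, -1, 0> in standard coordinates.
Then write this in U-coordinates: solve for y in y_1 f1 + ... + y_3 f3 = <3, -1, 0>.
This gives y = <3, 0, 1>, which is column 2 of [psi]_U.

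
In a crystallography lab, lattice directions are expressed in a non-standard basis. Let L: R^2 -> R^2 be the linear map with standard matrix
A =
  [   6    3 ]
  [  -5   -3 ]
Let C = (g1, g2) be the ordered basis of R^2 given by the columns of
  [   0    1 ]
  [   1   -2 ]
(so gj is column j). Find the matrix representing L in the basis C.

Let P have columns g1, g2. Then [L]_C = P^(-1) A P.
Here det P = -1, so P^(-1) is integer; computing A P first and then P^(-1)(A P) gives [[3, 1], [3, 0]].

[[3, 1], [3, 0]]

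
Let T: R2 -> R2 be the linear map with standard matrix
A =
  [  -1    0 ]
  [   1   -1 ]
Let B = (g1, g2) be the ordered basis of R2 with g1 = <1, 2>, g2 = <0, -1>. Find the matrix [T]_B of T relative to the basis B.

[[-1, 0], [-1, -1]]

The j-th column of [T]_B is [T(gj)]_B.
T(g1) = A g1 = <-1, -1> = -g1 - g2, so column 1 is <-1, -1>.
Repeating for g2 and assembling the columns gives [[-1, 0], [-1, -1]].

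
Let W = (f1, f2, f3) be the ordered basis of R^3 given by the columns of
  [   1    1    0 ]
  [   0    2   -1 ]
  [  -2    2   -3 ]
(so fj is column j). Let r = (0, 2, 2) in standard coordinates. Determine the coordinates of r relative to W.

Write r = c_1 f1 + ... + c_3 f3 and solve for the c_i.
Gaussian elimination on [M | r] yields c = (-2, 2, 2).
Check: -2f1 + 2f2 + 2f3 = (0, 2, 2).

(-2, 2, 2)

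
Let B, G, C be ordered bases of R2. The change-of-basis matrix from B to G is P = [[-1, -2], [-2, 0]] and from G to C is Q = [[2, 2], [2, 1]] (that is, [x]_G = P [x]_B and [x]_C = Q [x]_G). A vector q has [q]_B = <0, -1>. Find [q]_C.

<4, 4>

First [q]_G = P [q]_B = <2, 0>.
Then [q]_C = Q [q]_G = <4, 4>.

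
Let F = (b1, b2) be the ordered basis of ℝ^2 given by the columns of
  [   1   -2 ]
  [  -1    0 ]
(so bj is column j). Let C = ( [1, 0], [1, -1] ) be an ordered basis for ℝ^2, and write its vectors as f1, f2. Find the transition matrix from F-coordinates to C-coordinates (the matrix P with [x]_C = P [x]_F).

Column j of P is [bj]_C, since P maps F-coordinates to C-coordinates.
Expressing b1 in C: b1 = 0·f1 + f2, so column 1 of P is [0, 1].
Doing the same for each bj gives P = [[0, -2], [1, 0]].

[[0, -2], [1, 0]]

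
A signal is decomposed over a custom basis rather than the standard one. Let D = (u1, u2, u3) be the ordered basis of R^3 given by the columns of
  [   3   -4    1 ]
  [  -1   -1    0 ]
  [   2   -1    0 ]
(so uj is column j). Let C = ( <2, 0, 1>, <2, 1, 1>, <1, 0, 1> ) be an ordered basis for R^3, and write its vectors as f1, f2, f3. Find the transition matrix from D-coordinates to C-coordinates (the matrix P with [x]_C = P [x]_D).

Column j of P is [uj]_C, since P maps D-coordinates to C-coordinates.
Expressing u1 in C: u1 = 2f1 - f2 + f3, so column 1 of P is <2, -1, 1>.
Doing the same for each uj gives P = [[2, -2, 1], [-1, -1, 0], [1, 2, -1]].

[[2, -2, 1], [-1, -1, 0], [1, 2, -1]]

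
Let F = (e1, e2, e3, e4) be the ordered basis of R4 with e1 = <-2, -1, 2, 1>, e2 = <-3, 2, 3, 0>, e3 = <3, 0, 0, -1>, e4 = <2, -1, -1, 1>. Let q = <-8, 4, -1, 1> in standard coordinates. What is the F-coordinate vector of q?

Write q = c_1 e1 + ... + c_4 e4 and solve for the c_i.
Row-reducing the augmented matrix [M | q] gives c = (-2, 1, -3, 0).
Check: -2e1 + e2 - 3e3 + 0·e4 = <-8, 4, -1, 1>.

<-2, 1, -3, 0>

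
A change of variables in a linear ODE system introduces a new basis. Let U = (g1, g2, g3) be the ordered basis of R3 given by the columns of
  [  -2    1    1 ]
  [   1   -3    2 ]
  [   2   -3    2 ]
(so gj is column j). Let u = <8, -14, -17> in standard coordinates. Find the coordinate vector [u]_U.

<-3, 3, -1>

[u]_U is the unique c with M c = u, where M has columns g1, ..., g3.
Solving this 3x3 system gives c = (-3, 3, -1).
Check: -3g1 + 3g2 - g3 = <8, -14, -17>.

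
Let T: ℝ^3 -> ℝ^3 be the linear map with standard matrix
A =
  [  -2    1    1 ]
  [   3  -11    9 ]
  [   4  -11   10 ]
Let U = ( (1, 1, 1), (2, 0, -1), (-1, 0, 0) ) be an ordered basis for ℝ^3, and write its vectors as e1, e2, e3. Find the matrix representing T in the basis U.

[[1, -3, -3], [-2, -1, 1], [-3, 0, -3]]

The j-th column of [T]_U is [T(ej)]_U.
T(e1) = A e1 = (0, 1, 3) = e1 - 2e2 - 3e3, so column 1 is (1, -2, -3).
Repeating for e2, e3 and assembling the columns gives [[1, -3, -3], [-2, -1, 1], [-3, 0, -3]].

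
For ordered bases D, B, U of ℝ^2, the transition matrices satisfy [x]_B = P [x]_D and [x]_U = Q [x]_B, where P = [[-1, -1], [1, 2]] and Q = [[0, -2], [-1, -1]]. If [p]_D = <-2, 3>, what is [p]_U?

<-8, -3>

Composing the changes, [p]_U = Q P [p]_D.
Q P = [[-2, -4], [0, -1]]; applying this to <-2, 3> gives <-8, -3>.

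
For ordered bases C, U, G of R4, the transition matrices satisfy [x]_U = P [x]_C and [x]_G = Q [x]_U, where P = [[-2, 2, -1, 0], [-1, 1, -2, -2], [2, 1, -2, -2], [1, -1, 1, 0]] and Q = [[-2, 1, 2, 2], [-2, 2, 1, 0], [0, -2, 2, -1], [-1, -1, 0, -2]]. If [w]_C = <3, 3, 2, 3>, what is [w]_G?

<-4, -17, 16, 8>

First [w]_U = P [w]_C = <-2, -10, -1, 2>.
Then [w]_G = Q [w]_U = <-4, -17, 16, 8>.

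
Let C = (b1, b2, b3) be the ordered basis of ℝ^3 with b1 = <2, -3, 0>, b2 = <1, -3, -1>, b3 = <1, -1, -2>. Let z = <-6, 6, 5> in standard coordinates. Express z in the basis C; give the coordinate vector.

We seek scalars with c_1 b1 + ... + c_3 b3 = z; equivalently solve M c = z where the columns of M are b1, ..., b3.
Row-reducing the augmented matrix [M | z] gives c = (-2, 1, -3).
Check: -2b1 + b2 - 3b3 = <-6, 6, 5>.

<-2, 1, -3>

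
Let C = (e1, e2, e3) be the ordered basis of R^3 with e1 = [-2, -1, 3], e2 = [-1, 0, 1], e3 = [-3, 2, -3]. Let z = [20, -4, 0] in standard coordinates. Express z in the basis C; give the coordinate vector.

[-4, 0, -4]

[z]_C is the unique c with M c = z, where M has columns e1, ..., e3.
Row-reducing the augmented matrix [M | z] gives c = (-4, 0, -4).
Check: -4e1 + 0·e2 - 4e3 = [20, -4, 0].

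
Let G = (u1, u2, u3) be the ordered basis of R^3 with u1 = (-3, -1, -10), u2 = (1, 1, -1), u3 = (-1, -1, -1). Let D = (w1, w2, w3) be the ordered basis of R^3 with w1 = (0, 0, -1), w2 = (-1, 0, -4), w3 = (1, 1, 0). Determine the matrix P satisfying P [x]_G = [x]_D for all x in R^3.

[[2, 1, 1], [2, 0, 0], [-1, 1, -1]]

Take x = uj: its G-coordinates are the j-th standard unit vector, so P e_j — column j of P — equals [uj]_D.
u1 = 2w1 + 2w2 - w3, giving column 1 = (2, 2, -1); repeating for each j gives P = [[2, 1, 1], [2, 0, 0], [-1, 1, -1]].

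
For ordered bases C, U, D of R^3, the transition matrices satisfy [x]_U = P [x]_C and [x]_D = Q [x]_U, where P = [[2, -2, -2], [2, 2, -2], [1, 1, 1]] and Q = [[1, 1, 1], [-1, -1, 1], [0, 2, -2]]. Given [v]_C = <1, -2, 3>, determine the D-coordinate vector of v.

<-6, 10, -20>

First [v]_U = P [v]_C = <0, -8, 2>.
Then [v]_D = Q [v]_U = <-6, 10, -20>.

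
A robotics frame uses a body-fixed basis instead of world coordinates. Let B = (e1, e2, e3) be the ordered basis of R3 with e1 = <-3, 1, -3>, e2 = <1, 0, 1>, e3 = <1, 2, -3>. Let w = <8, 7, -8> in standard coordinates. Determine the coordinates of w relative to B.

Write w = c_1 e1 + ... + c_3 e3 and solve for the c_i.
Row-reducing the augmented matrix [M | w] gives c = (-1, 1, 4).
Check: -e1 + e2 + 4e3 = <8, 7, -8>.

<-1, 1, 4>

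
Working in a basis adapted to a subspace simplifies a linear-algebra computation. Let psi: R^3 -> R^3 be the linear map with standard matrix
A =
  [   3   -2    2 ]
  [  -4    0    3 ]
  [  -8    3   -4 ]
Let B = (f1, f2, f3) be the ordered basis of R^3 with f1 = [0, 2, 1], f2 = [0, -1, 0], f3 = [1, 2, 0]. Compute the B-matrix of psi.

Let P have columns f1, ..., f3. Then [psi]_B = P^(-1) A P.
Here det P = 1, so P^(-1) is integer; computing A P first and then P^(-1)(A P) gives [[2, -3, -2], [-3, -2, -2], [-2, 2, -1]].

[[2, -3, -2], [-3, -2, -2], [-2, 2, -1]]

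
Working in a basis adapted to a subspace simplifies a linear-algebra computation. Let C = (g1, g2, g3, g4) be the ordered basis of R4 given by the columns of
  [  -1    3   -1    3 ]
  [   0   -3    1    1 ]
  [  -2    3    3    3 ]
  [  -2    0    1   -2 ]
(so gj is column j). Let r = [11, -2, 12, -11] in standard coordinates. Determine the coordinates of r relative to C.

Write r = c_1 g1 + ... + c_4 g4 and solve for the c_i.
Gaussian elimination on [M | r] yields c = (3, 2, 1, 3).
Check: 3g1 + 2g2 + g3 + 3g4 = [11, -2, 12, -11].

[3, 2, 1, 3]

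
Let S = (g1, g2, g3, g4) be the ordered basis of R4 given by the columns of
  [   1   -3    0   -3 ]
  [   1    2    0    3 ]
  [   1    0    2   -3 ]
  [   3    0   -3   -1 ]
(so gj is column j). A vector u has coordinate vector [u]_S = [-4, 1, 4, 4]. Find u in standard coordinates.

u = M [u]_S, where M has columns g1, ..., g4.
Carrying out the matrix-vector product, u = [-19, 10, -8, -28].

[-19, 10, -8, -28]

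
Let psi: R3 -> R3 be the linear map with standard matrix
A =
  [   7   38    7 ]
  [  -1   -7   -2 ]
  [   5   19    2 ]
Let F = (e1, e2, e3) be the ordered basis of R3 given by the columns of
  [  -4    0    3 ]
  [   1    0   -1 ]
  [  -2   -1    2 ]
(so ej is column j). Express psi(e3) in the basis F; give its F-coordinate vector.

<3, 0, 3>

Column 3 of [psi]_F is the F-coordinate vector of psi(e3).
In standard coordinates psi(e3) = A e3 = <-3, 0, 0>.
Converting to F: <-3, 0, 0> = 3e1 + 0·e2 + 3e3, so the coordinate vector is <3, 0, 3>.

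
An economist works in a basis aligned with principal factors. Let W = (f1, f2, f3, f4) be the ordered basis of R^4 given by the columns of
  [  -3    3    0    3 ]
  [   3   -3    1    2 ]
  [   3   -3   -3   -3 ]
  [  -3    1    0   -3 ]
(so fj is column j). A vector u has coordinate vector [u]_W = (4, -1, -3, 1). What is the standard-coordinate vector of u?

By definition u = 4f1 - f2 - 3f3 + f4.
Summing componentwise gives (-12, 14, 21, -16).

(-12, 14, 21, -16)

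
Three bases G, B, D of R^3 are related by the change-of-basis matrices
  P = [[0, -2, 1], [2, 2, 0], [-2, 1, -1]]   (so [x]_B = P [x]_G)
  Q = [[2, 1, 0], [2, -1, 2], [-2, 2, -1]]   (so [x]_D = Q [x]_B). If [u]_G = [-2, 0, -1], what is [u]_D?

First [u]_B = P [u]_G = [-1, -4, 5].
Then [u]_D = Q [u]_B = [-6, 12, -11].

[-6, 12, -11]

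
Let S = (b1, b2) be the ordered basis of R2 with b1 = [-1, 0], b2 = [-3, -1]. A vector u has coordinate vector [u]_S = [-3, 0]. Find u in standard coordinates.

u = M [u]_S, where M has columns b1, b2.
Carrying out the matrix-vector product, u = [3, 0].

[3, 0]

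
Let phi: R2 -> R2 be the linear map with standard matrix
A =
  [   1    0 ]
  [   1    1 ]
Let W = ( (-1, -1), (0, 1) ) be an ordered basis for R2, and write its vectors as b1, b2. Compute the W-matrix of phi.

[[1, 0], [-1, 1]]

The j-th column of [phi]_W is [phi(bj)]_W.
phi(b1) = A b1 = (-1, -2) = b1 - b2, so column 1 is (1, -1).
Repeating for b2 and assembling the columns gives [[1, 0], [-1, 1]].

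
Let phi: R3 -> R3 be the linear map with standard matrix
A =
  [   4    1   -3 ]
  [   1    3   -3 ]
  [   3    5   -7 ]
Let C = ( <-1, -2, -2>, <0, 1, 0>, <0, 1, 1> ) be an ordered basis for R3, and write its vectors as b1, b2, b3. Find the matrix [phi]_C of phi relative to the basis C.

Let P have columns b1, ..., b3. Then [phi]_C = P^(-1) A P.
Here det P = -1, so P^(-1) is integer; computing A P first and then P^(-1)(A P) gives [[0, -1, 2], [-2, -2, 2], [1, 3, 2]].

[[0, -1, 2], [-2, -2, 2], [1, 3, 2]]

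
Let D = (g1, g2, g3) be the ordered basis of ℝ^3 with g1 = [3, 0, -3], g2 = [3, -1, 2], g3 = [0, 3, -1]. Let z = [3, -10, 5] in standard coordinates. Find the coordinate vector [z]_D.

[z]_D is the unique c with M c = z, where M has columns g1, ..., g3.
Row-reducing the augmented matrix [M | z] gives c = (0, 1, -3).
Check: 0·g1 + g2 - 3g3 = [3, -10, 5].

[0, 1, -3]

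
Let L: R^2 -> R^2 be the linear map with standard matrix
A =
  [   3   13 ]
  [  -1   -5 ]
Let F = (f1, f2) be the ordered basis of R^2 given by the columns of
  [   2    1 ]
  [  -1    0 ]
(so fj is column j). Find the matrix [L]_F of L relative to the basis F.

Let P have columns f1, f2. Then [L]_F = P^(-1) A P.
Here det P = 1, so P^(-1) is integer; computing A P first and then P^(-1)(A P) gives [[-3, 1], [-1, 1]].

[[-3, 1], [-1, 1]]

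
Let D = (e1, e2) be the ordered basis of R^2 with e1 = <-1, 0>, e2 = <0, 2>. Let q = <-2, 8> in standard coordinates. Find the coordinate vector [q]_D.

<2, 4>

We seek scalars with c_1 e1 + c_2 e2 = q; equivalently solve M c = q where the columns of M are e1, e2.
System: -c_1 + 0c_2 = -2, 0c_1 + 2c_2 = 8; solving gives c_1 = 2, c_2 = 4.
Check: 2e1 + 4e2 = <-2, 8>.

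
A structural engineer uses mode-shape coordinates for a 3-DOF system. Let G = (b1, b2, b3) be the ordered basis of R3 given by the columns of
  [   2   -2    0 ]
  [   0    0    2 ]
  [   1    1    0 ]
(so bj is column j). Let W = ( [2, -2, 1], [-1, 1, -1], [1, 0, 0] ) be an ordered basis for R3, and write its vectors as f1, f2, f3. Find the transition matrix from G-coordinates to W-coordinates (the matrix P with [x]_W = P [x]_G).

[[-1, -1, -2], [-2, -2, -2], [2, -2, 2]]

Column j of P is [bj]_W, since P maps G-coordinates to W-coordinates.
Expressing b1 in W: b1 = -f1 - 2f2 + 2f3, so column 1 of P is [-1, -2, 2].
Doing the same for each bj gives P = [[-1, -1, -2], [-2, -2, -2], [2, -2, 2]].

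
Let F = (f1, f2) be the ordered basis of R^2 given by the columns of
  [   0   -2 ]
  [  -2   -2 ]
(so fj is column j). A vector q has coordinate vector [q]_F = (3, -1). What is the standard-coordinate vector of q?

(2, -4)

The coordinates say q = 3f1 - f2; adding the scaled basis vectors gives (2, -4).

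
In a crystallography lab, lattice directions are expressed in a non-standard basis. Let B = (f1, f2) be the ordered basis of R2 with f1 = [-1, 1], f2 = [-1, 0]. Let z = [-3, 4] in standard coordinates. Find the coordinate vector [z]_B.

[4, -1]

[z]_B is the unique c with M c = z, where M has columns f1, f2.
System: -c_1 - c_2 = -3, c_1 + 0c_2 = 4; solving gives c_1 = 4, c_2 = -1.
Check: 4f1 - f2 = [-3, 4].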